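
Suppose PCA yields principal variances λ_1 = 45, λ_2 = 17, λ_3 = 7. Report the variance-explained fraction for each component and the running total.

Step 1 — total variance = trace(Sigma) = Σ λ_i = 45 + 17 + 7 = 69.

Step 2 — fraction explained by component i = λ_i / Σ λ:
  PC1: 45/69 = 0.6522
  PC2: 17/69 = 0.2464
  PC3: 7/69 = 0.1014

Step 3 — cumulative fraction after k components = (λ_1 + ... + λ_k) / Σ λ:
  k = 1: 45/69 = 0.6522
  k = 2: (45 + 17)/69 = 62/69 = 0.8986
  k = 3: (45 + 17 + 7)/69 = 69/69 = 1

Summary (fraction, with percent):

explained: PC1 0.6522 (65.22%), PC2 0.2464 (24.64%), PC3 0.1014 (10.14%);  cumulative: 0.6522, 0.8986, 1


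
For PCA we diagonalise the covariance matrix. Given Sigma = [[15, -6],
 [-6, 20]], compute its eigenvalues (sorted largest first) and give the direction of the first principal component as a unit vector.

Step 1 — characteristic polynomial of 2×2 Sigma:
  det(Sigma - λI) = λ² - trace · λ + det = 0.
  trace = 15 + 20 = 35, det = 15·20 - (-6)² = 264.
Step 2 — discriminant:
  Δ = trace² - 4·det = 1225 - 1056 = 169.
Step 3 — eigenvalues:
  λ = (trace ± √Δ)/2 = (35 ± 13)/2,
  λ_1 = 24,  λ_2 = 11.

Step 4 — unit eigenvector for λ_1: solve (Sigma - λ_1 I)v = 0. First row:
  (15 - 24)·v_x + (-6)·v_y = 0, i.e. (-9)·v_x + (-6)·v_y = 0,
  so v ∝ (b, λ_1 - a) = (-6, 9); multiply by -1 so the first entry is positive: u = (6, -9).
  ||u|| = √((6)² + (-9)²) = √(117) ≈ 10.8167,
  v_1 = u/||u|| ≈ (0.5547, -0.8321) (||v_1|| = 1).

λ_1 = 24,  λ_2 = 11;  v_1 ≈ (0.5547, -0.8321)


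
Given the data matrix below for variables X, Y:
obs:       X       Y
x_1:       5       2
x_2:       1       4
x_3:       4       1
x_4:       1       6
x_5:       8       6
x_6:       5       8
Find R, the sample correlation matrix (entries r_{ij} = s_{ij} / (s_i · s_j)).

Step 1 — column means:
  mean(X) = (5 + 1 + 4 + 1 + 8 + 5) / 6 = 24/6 = 4
  mean(Y) = (2 + 4 + 1 + 6 + 6 + 8) / 6 = 27/6 = 4.5

Step 2 — sample variances and covariances s[i,j] = (1/(n-1)) · Σ_k (x_{k,i} - mean_i) · (x_{k,j} - mean_j), with n-1 = 5:
  s[X,X] = ((1)·(1) + (-3)·(-3) + (0)·(0) + (-3)·(-3) + (4)·(4) + (1)·(1)) / 5 = 36/5 = 7.2
  s[X,Y] = ((1)·(-2.5) + (-3)·(-0.5) + (0)·(-3.5) + (-3)·(1.5) + (4)·(1.5) + (1)·(3.5)) / 5 = 4/5 = 0.8
  s[Y,Y] = ((-2.5)·(-2.5) + (-0.5)·(-0.5) + (-3.5)·(-3.5) + (1.5)·(1.5) + (1.5)·(1.5) + (3.5)·(3.5)) / 5 = 35.5/5 = 7.1
  Sample standard deviations s_i = √(s[i,i]):
  s(X) = √(7.2) = 2.6833
  s(Y) = √(7.1) = 2.6646

Step 3 — r_{ij} = s_{ij} / (s_i · s_j):
  r[X,X] = 1 (diagonal).
  r[X,Y] = 0.8 / (2.6833 · 2.6646) = 0.8 / 7.1498 = 0.1119
  r[Y,Y] = 1 (diagonal).

R is symmetric with unit diagonal. Assembling:

R = [[1, 0.1119],
 [0.1119, 1]]


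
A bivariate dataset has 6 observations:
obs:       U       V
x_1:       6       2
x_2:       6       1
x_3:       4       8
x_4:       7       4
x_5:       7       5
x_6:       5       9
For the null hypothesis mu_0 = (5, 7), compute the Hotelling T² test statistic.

Step 1 — sample mean vector:
  mean(U) = (6 + 6 + 4 + 7 + 7 + 5) / 6 = 35/6 = 5.8333
  mean(V) = (2 + 1 + 8 + 4 + 5 + 9) / 6 = 29/6 = 4.8333
  x̄ = (5.8333, 4.8333),  deviation x̄ - mu_0 = (5.8333, 4.8333) - (5, 7) = (0.8333, -2.1667).

Step 2 — sample covariance matrix, S[i,j] = (1/(n-1)) · Σ_k (x_{k,i} - mean_i) · (x_{k,j} - mean_j), divisor n-1 = 5:
  S[U,U] = ((0.1667)·(0.1667) + (0.1667)·(0.1667) + (-1.8333)·(-1.8333) + (1.1667)·(1.1667) + (1.1667)·(1.1667) + (-0.8333)·(-0.8333)) / 5 = 6.8333/5 = 1.3667
  S[U,V] = ((0.1667)·(-2.8333) + (0.1667)·(-3.8333) + (-1.8333)·(3.1667) + (1.1667)·(-0.8333) + (1.1667)·(0.1667) + (-0.8333)·(4.1667)) / 5 = -11.1667/5 = -2.2333
  S[V,V] = ((-2.8333)·(-2.8333) + (-3.8333)·(-3.8333) + (3.1667)·(3.1667) + (-0.8333)·(-0.8333) + (0.1667)·(0.1667) + (4.1667)·(4.1667)) / 5 = 50.8333/5 = 10.1667
  S = [[1.3667, -2.2333],
 [-2.2333, 10.1667]].

Step 3 — invert S. det(S) = 1.3667·10.1667 - (-2.2333)² = 8.9067.
  S^{-1} = (1/det) · [[d, -b], [-b, a]] = [[1.1415, 0.2507],
 [0.2507, 0.1534]].

Step 4 — quadratic form (x̄ - mu_0)^T · S^{-1} · (x̄ - mu_0):
  S^{-1} · (x̄ - mu_0) = (0.4079, -0.1235),
  (x̄ - mu_0)^T · [...] = (0.8333)·(0.4079) + (-2.1667)·(-0.1235) = 0.6075.

Step 5 — scale by n: T² = 6 · 0.6075 = 3.6452.

T² ≈ 3.6452


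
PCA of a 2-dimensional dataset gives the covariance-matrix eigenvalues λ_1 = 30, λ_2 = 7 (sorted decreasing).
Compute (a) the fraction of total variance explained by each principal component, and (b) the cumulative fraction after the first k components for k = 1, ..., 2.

Step 1 — total variance = trace(Sigma) = Σ λ_i = 30 + 7 = 37.

Step 2 — fraction explained by component i = λ_i / Σ λ:
  PC1: 30/37 = 0.8108
  PC2: 7/37 = 0.1892

Step 3 — cumulative fraction after k components = (λ_1 + ... + λ_k) / Σ λ:
  k = 1: 30/37 = 0.8108
  k = 2: (30 + 7)/37 = 37/37 = 1

Summary (fraction, with percent):

explained: PC1 0.8108 (81.08%), PC2 0.1892 (18.92%);  cumulative: 0.8108, 1


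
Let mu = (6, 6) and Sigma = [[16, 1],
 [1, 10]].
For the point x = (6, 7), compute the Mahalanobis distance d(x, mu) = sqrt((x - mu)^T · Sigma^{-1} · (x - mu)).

Step 1 — centre the observation: (x - mu) = (0, 1).

Step 2 — invert Sigma. det(Sigma) = 16·10 - (1)² = 159.
  Sigma^{-1} = (1/det) · [[d, -b], [-b, a]] = [[0.0629, -0.0063],
 [-0.0063, 0.1006]].

Step 3 — form the quadratic (x - mu)^T · Sigma^{-1} · (x - mu):
  Sigma^{-1} · (x - mu) = (-0.0063, 0.1006).
  (x - mu)^T · [Sigma^{-1} · (x - mu)] = (0)·(-0.0063) + (1)·(0.1006) = 0.1006.

Step 4 — take square root: d = √(0.1006) ≈ 0.3172.

d(x, mu) = √(0.1006) ≈ 0.3172


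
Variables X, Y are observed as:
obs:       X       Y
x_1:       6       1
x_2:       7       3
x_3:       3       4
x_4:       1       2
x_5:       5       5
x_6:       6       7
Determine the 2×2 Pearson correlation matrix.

Step 1 — column means:
  mean(X) = (6 + 7 + 3 + 1 + 5 + 6) / 6 = 28/6 = 4.6667
  mean(Y) = (1 + 3 + 4 + 2 + 5 + 7) / 6 = 22/6 = 3.6667

Step 2 — sample variances and covariances s[i,j] = (1/(n-1)) · Σ_k (x_{k,i} - mean_i) · (x_{k,j} - mean_j), with n-1 = 5:
  s[X,X] = ((1.3333)·(1.3333) + (2.3333)·(2.3333) + (-1.6667)·(-1.6667) + (-3.6667)·(-3.6667) + (0.3333)·(0.3333) + (1.3333)·(1.3333)) / 5 = 25.3333/5 = 5.0667
  s[X,Y] = ((1.3333)·(-2.6667) + (2.3333)·(-0.6667) + (-1.6667)·(0.3333) + (-3.6667)·(-1.6667) + (0.3333)·(1.3333) + (1.3333)·(3.3333)) / 5 = 5.3333/5 = 1.0667
  s[Y,Y] = ((-2.6667)·(-2.6667) + (-0.6667)·(-0.6667) + (0.3333)·(0.3333) + (-1.6667)·(-1.6667) + (1.3333)·(1.3333) + (3.3333)·(3.3333)) / 5 = 23.3333/5 = 4.6667
  Sample standard deviations s_i = √(s[i,i]):
  s(X) = √(5.0667) = 2.2509
  s(Y) = √(4.6667) = 2.1602

Step 3 — r_{ij} = s_{ij} / (s_i · s_j):
  r[X,X] = 1 (diagonal).
  r[X,Y] = 1.0667 / (2.2509 · 2.1602) = 1.0667 / 4.8626 = 0.2194
  r[Y,Y] = 1 (diagonal).

R is symmetric with unit diagonal. Assembling:

R = [[1, 0.2194],
 [0.2194, 1]]


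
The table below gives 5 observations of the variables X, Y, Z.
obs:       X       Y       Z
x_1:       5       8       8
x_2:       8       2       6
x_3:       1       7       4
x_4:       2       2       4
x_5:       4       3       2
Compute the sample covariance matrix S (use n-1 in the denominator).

Step 1 — column means:
  mean(X) = (5 + 8 + 1 + 2 + 4) / 5 = 20/5 = 4
  mean(Y) = (8 + 2 + 7 + 2 + 3) / 5 = 22/5 = 4.4
  mean(Z) = (8 + 6 + 4 + 4 + 2) / 5 = 24/5 = 4.8

Step 2 — sample covariance S[i,j] = (1/(n-1)) · Σ_k (x_{k,i} - mean_i) · (x_{k,j} - mean_j), with n-1 = 4.
  S[X,X] = ((1)·(1) + (4)·(4) + (-3)·(-3) + (-2)·(-2) + (0)·(0)) / 4 = 30/4 = 7.5
  S[X,Y] = ((1)·(3.6) + (4)·(-2.4) + (-3)·(2.6) + (-2)·(-2.4) + (0)·(-1.4)) / 4 = -9/4 = -2.25
  S[X,Z] = ((1)·(3.2) + (4)·(1.2) + (-3)·(-0.8) + (-2)·(-0.8) + (0)·(-2.8)) / 4 = 12/4 = 3
  S[Y,Y] = ((3.6)·(3.6) + (-2.4)·(-2.4) + (2.6)·(2.6) + (-2.4)·(-2.4) + (-1.4)·(-1.4)) / 4 = 33.2/4 = 8.3
  S[Y,Z] = ((3.6)·(3.2) + (-2.4)·(1.2) + (2.6)·(-0.8) + (-2.4)·(-0.8) + (-1.4)·(-2.8)) / 4 = 12.4/4 = 3.1
  S[Z,Z] = ((3.2)·(3.2) + (1.2)·(1.2) + (-0.8)·(-0.8) + (-0.8)·(-0.8) + (-2.8)·(-2.8)) / 4 = 20.8/4 = 5.2

S is symmetric (S[j,i] = S[i,j]). Assembling:

S = [[7.5, -2.25, 3],
 [-2.25, 8.3, 3.1],
 [3, 3.1, 5.2]]


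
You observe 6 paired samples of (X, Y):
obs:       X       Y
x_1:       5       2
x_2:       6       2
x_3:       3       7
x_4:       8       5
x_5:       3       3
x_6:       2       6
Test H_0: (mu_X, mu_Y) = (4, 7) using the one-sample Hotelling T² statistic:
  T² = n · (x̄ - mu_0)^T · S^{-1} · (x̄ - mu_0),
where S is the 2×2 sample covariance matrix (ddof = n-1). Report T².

Step 1 — sample mean vector:
  mean(X) = (5 + 6 + 3 + 8 + 3 + 2) / 6 = 27/6 = 4.5
  mean(Y) = (2 + 2 + 7 + 5 + 3 + 6) / 6 = 25/6 = 4.1667
  x̄ = (4.5, 4.1667),  deviation x̄ - mu_0 = (4.5, 4.1667) - (4, 7) = (0.5, -2.8333).

Step 2 — sample covariance matrix, S[i,j] = (1/(n-1)) · Σ_k (x_{k,i} - mean_i) · (x_{k,j} - mean_j), divisor n-1 = 5:
  S[X,X] = ((0.5)·(0.5) + (1.5)·(1.5) + (-1.5)·(-1.5) + (3.5)·(3.5) + (-1.5)·(-1.5) + (-2.5)·(-2.5)) / 5 = 25.5/5 = 5.1
  S[X,Y] = ((0.5)·(-2.1667) + (1.5)·(-2.1667) + (-1.5)·(2.8333) + (3.5)·(0.8333) + (-1.5)·(-1.1667) + (-2.5)·(1.8333)) / 5 = -8.5/5 = -1.7
  S[Y,Y] = ((-2.1667)·(-2.1667) + (-2.1667)·(-2.1667) + (2.8333)·(2.8333) + (0.8333)·(0.8333) + (-1.1667)·(-1.1667) + (1.8333)·(1.8333)) / 5 = 22.8333/5 = 4.5667
  S = [[5.1, -1.7],
 [-1.7, 4.5667]].

Step 3 — invert S. det(S) = 5.1·4.5667 - (-1.7)² = 20.4.
  S^{-1} = (1/det) · [[d, -b], [-b, a]] = [[0.2239, 0.0833],
 [0.0833, 0.25]].

Step 4 — quadratic form (x̄ - mu_0)^T · S^{-1} · (x̄ - mu_0):
  S^{-1} · (x̄ - mu_0) = (-0.1242, -0.6667),
  (x̄ - mu_0)^T · [...] = (0.5)·(-0.1242) + (-2.8333)·(-0.6667) = 1.8268.

Step 5 — scale by n: T² = 6 · 1.8268 = 10.9608.

T² ≈ 10.9608


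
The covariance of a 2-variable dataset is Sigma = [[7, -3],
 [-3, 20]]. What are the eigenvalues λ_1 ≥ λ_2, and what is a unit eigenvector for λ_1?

Step 1 — characteristic polynomial of 2×2 Sigma:
  det(Sigma - λI) = λ² - trace · λ + det = 0.
  trace = 7 + 20 = 27, det = 7·20 - (-3)² = 131.
Step 2 — discriminant:
  Δ = trace² - 4·det = 729 - 524 = 205.
Step 3 — eigenvalues:
  λ = (trace ± √Δ)/2 = (27 ± 14.3178)/2,
  λ_1 = 20.6589,  λ_2 = 6.3411.

Step 4 — unit eigenvector for λ_1: solve (Sigma - λ_1 I)v = 0. First row:
  (7 - 20.6589)·v_x + (-3)·v_y = 0, i.e. (-13.6589)·v_x + (-3)·v_y = 0,
  so v ∝ (b, λ_1 - a) = (-3, 13.6589); multiply by -1 so the first entry is positive: u = (3, -13.6589).
  ||u|| = √((3)² + (-13.6589)²) = √(195.5658) ≈ 13.9845,
  v_1 = u/||u|| ≈ (0.2145, -0.9767) (||v_1|| = 1).

λ_1 = 20.6589,  λ_2 = 6.3411;  v_1 ≈ (0.2145, -0.9767)


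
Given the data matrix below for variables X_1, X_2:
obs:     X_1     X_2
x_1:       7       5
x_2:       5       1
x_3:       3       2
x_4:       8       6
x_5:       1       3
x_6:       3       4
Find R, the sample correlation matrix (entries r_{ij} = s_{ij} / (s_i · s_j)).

Step 1 — column means:
  mean(X_1) = (7 + 5 + 3 + 8 + 1 + 3) / 6 = 27/6 = 4.5
  mean(X_2) = (5 + 1 + 2 + 6 + 3 + 4) / 6 = 21/6 = 3.5

Step 2 — sample variances and covariances s[i,j] = (1/(n-1)) · Σ_k (x_{k,i} - mean_i) · (x_{k,j} - mean_j), with n-1 = 5:
  s[X_1,X_1] = ((2.5)·(2.5) + (0.5)·(0.5) + (-1.5)·(-1.5) + (3.5)·(3.5) + (-3.5)·(-3.5) + (-1.5)·(-1.5)) / 5 = 35.5/5 = 7.1
  s[X_1,X_2] = ((2.5)·(1.5) + (0.5)·(-2.5) + (-1.5)·(-1.5) + (3.5)·(2.5) + (-3.5)·(-0.5) + (-1.5)·(0.5)) / 5 = 14.5/5 = 2.9
  s[X_2,X_2] = ((1.5)·(1.5) + (-2.5)·(-2.5) + (-1.5)·(-1.5) + (2.5)·(2.5) + (-0.5)·(-0.5) + (0.5)·(0.5)) / 5 = 17.5/5 = 3.5
  Sample standard deviations s_i = √(s[i,i]):
  s(X_1) = √(7.1) = 2.6646
  s(X_2) = √(3.5) = 1.8708

Step 3 — r_{ij} = s_{ij} / (s_i · s_j):
  r[X_1,X_1] = 1 (diagonal).
  r[X_1,X_2] = 2.9 / (2.6646 · 1.8708) = 2.9 / 4.985 = 0.5817
  r[X_2,X_2] = 1 (diagonal).

R is symmetric with unit diagonal. Assembling:

R = [[1, 0.5817],
 [0.5817, 1]]


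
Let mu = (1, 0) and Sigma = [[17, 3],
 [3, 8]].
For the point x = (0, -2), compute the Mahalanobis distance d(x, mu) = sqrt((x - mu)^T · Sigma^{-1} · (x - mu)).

Step 1 — centre the observation: (x - mu) = (-1, -2).

Step 2 — invert Sigma. det(Sigma) = 17·8 - (3)² = 127.
  Sigma^{-1} = (1/det) · [[d, -b], [-b, a]] = [[0.063, -0.0236],
 [-0.0236, 0.1339]].

Step 3 — form the quadratic (x - mu)^T · Sigma^{-1} · (x - mu):
  Sigma^{-1} · (x - mu) = (-0.0157, -0.2441).
  (x - mu)^T · [Sigma^{-1} · (x - mu)] = (-1)·(-0.0157) + (-2)·(-0.2441) = 0.5039.

Step 4 — take square root: d = √(0.5039) ≈ 0.7099.

d(x, mu) = √(0.5039) ≈ 0.7099


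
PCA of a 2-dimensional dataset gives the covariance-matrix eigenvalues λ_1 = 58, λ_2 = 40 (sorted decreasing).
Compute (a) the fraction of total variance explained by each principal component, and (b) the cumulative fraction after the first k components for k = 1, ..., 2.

Step 1 — total variance = trace(Sigma) = Σ λ_i = 58 + 40 = 98.

Step 2 — fraction explained by component i = λ_i / Σ λ:
  PC1: 58/98 = 0.5918
  PC2: 40/98 = 0.4082

Step 3 — cumulative fraction after k components = (λ_1 + ... + λ_k) / Σ λ:
  k = 1: 58/98 = 0.5918
  k = 2: (58 + 40)/98 = 98/98 = 1

Summary (fraction, with percent):

explained: PC1 0.5918 (59.18%), PC2 0.4082 (40.82%);  cumulative: 0.5918, 1


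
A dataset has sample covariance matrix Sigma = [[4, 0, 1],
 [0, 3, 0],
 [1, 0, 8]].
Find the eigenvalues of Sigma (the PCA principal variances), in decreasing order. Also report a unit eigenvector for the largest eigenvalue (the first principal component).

Step 1 — characteristic polynomial p(λ) = det(λI - Sigma) = λ³ - tr·λ² + c_1·λ - det, where tr = trace, c_1 = sum of the principal 2×2 minors, det = det(Sigma):
  tr = 4 + 3 + 8 = 15,
  c_1 = (4·3 - (0)²) + (4·8 - (1)²) + (3·8 - (0)²) = 12 + 31 + 24 = 67,
  det = 4·(3·8 - (0)²) - (0)·((0)·8 - (0)·(1)) + (1)·((0)·(0) - 3·(1)) = 4·(24) - (0)·(0) + (1)·(-3) = 93.
  So p(λ) = λ³ - 15λ² + 67λ - 93.
Step 2 — look for an integer root (rational root theorem: any rational root is an integer divisor of 93). Testing λ = 3:
  p(3) = 27 - 135 + 201 - 93 = 0  ✓
  Dividing out (λ - 3): p(λ) = (λ - 3)(λ² - 12λ + 31).
Step 3 — remaining eigenvalues from the quadratic λ² - 12λ + 31 = 0:
  Δ = 12² - 4·31 = 144 - 124 = 20,  λ = (12 ± √20)/2 = (12 ± 4.4721)/2 ≈ 8.2361 or 3.7639.
  Sorted: λ_1 = 8.2361,  λ_2 = 3.7639,  λ_3 = 3  (check: sum = 15 = tr ✓).

Step 4 — unit eigenvector for λ_1 ≈ 8.2361: v spans the null space of (Sigma - λ_1 I), whose rows are
  r_1 = (-4.2361, 0, 1),  r_2 = (0, -5.2361, 0),  r_3 = (1, 0, -0.2361).
  v is orthogonal to every row, so take v ∝ r_1 × r_2 = ((0)·(0) - (1)·(-5.2361), (1)·(0) - (-4.2361)·(0), (-4.2361)·(-5.2361) - (0)·(0)) ≈ (5.2361, 0, 22.1803).
  Let u = (5.2361, 0, 22.1803).
  ||u|| = √((5.2361)² + (0)² + (22.1803)²) = √(519.3839) ≈ 22.79,  v_1 = u/||u|| ≈ (0.2298, 0, 0.9732) (||v_1|| = 1).

λ_1 = 8.2361,  λ_2 = 3.7639,  λ_3 = 3;  v_1 ≈ (0.2298, 0, 0.9732)


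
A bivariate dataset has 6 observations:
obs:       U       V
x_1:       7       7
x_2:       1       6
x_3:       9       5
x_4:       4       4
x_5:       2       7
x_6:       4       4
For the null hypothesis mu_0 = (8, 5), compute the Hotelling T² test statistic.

Step 1 — sample mean vector:
  mean(U) = (7 + 1 + 9 + 4 + 2 + 4) / 6 = 27/6 = 4.5
  mean(V) = (7 + 6 + 5 + 4 + 7 + 4) / 6 = 33/6 = 5.5
  x̄ = (4.5, 5.5),  deviation x̄ - mu_0 = (4.5, 5.5) - (8, 5) = (-3.5, 0.5).

Step 2 — sample covariance matrix, S[i,j] = (1/(n-1)) · Σ_k (x_{k,i} - mean_i) · (x_{k,j} - mean_j), divisor n-1 = 5:
  S[U,U] = ((2.5)·(2.5) + (-3.5)·(-3.5) + (4.5)·(4.5) + (-0.5)·(-0.5) + (-2.5)·(-2.5) + (-0.5)·(-0.5)) / 5 = 45.5/5 = 9.1
  S[U,V] = ((2.5)·(1.5) + (-3.5)·(0.5) + (4.5)·(-0.5) + (-0.5)·(-1.5) + (-2.5)·(1.5) + (-0.5)·(-1.5)) / 5 = -2.5/5 = -0.5
  S[V,V] = ((1.5)·(1.5) + (0.5)·(0.5) + (-0.5)·(-0.5) + (-1.5)·(-1.5) + (1.5)·(1.5) + (-1.5)·(-1.5)) / 5 = 9.5/5 = 1.9
  S = [[9.1, -0.5],
 [-0.5, 1.9]].

Step 3 — invert S. det(S) = 9.1·1.9 - (-0.5)² = 17.04.
  S^{-1} = (1/det) · [[d, -b], [-b, a]] = [[0.1115, 0.0293],
 [0.0293, 0.534]].

Step 4 — quadratic form (x̄ - mu_0)^T · S^{-1} · (x̄ - mu_0):
  S^{-1} · (x̄ - mu_0) = (-0.3756, 0.1643),
  (x̄ - mu_0)^T · [...] = (-3.5)·(-0.3756) + (0.5)·(0.1643) = 1.3967.

Step 5 — scale by n: T² = 6 · 1.3967 = 8.3803.

T² ≈ 8.3803


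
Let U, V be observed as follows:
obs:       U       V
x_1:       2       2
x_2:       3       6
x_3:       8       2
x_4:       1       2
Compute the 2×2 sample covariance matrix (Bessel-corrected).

Step 1 — column means:
  mean(U) = (2 + 3 + 8 + 1) / 4 = 14/4 = 3.5
  mean(V) = (2 + 6 + 2 + 2) / 4 = 12/4 = 3

Step 2 — sample covariance S[i,j] = (1/(n-1)) · Σ_k (x_{k,i} - mean_i) · (x_{k,j} - mean_j), with n-1 = 3.
  S[U,U] = ((-1.5)·(-1.5) + (-0.5)·(-0.5) + (4.5)·(4.5) + (-2.5)·(-2.5)) / 3 = 29/3 = 9.6667
  S[U,V] = ((-1.5)·(-1) + (-0.5)·(3) + (4.5)·(-1) + (-2.5)·(-1)) / 3 = -2/3 = -0.6667
  S[V,V] = ((-1)·(-1) + (3)·(3) + (-1)·(-1) + (-1)·(-1)) / 3 = 12/3 = 4

S is symmetric (S[j,i] = S[i,j]). Assembling:

S = [[9.6667, -0.6667],
 [-0.6667, 4]]


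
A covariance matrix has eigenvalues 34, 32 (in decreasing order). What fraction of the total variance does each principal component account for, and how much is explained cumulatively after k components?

Step 1 — total variance = trace(Sigma) = Σ λ_i = 34 + 32 = 66.

Step 2 — fraction explained by component i = λ_i / Σ λ:
  PC1: 34/66 = 0.5152
  PC2: 32/66 = 0.4848

Step 3 — cumulative fraction after k components = (λ_1 + ... + λ_k) / Σ λ:
  k = 1: 34/66 = 0.5152
  k = 2: (34 + 32)/66 = 66/66 = 1

Summary (fraction, with percent):

explained: PC1 0.5152 (51.52%), PC2 0.4848 (48.48%);  cumulative: 0.5152, 1


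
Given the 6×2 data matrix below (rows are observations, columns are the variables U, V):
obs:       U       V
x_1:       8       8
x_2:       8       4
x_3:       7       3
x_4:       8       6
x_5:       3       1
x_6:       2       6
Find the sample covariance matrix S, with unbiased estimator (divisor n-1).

Step 1 — column means:
  mean(U) = (8 + 8 + 7 + 8 + 3 + 2) / 6 = 36/6 = 6
  mean(V) = (8 + 4 + 3 + 6 + 1 + 6) / 6 = 28/6 = 4.6667

Step 2 — sample covariance S[i,j] = (1/(n-1)) · Σ_k (x_{k,i} - mean_i) · (x_{k,j} - mean_j), with n-1 = 5.
  S[U,U] = ((2)·(2) + (2)·(2) + (1)·(1) + (2)·(2) + (-3)·(-3) + (-4)·(-4)) / 5 = 38/5 = 7.6
  S[U,V] = ((2)·(3.3333) + (2)·(-0.6667) + (1)·(-1.6667) + (2)·(1.3333) + (-3)·(-3.6667) + (-4)·(1.3333)) / 5 = 12/5 = 2.4
  S[V,V] = ((3.3333)·(3.3333) + (-0.6667)·(-0.6667) + (-1.6667)·(-1.6667) + (1.3333)·(1.3333) + (-3.6667)·(-3.6667) + (1.3333)·(1.3333)) / 5 = 31.3333/5 = 6.2667

S is symmetric (S[j,i] = S[i,j]). Assembling:

S = [[7.6, 2.4],
 [2.4, 6.2667]]


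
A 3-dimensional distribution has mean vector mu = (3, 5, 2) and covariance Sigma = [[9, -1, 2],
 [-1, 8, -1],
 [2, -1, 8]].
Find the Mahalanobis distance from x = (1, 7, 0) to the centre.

Step 1 — centre the observation: (x - mu) = (-2, 2, -2).

Step 2 — invert Sigma (cofactor / det for 3×3, or solve directly):
  Sigma^{-1} = [[0.1186, 0.0113, -0.0282],
 [0.0113, 0.1281, 0.0132],
 [-0.0282, 0.0132, 0.1337]].

Step 3 — form the quadratic (x - mu)^T · Sigma^{-1} · (x - mu):
  Sigma^{-1} · (x - mu) = (-0.1582, 0.2072, -0.1846).
  (x - mu)^T · [Sigma^{-1} · (x - mu)] = (-2)·(-0.1582) + (2)·(0.2072) + (-2)·(-0.1846) = 1.0998.

Step 4 — take square root: d = √(1.0998) ≈ 1.0487.

d(x, mu) = √(1.0998) ≈ 1.0487


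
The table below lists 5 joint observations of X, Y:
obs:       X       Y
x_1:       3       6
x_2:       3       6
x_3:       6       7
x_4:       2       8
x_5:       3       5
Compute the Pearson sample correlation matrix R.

Step 1 — column means:
  mean(X) = (3 + 3 + 6 + 2 + 3) / 5 = 17/5 = 3.4
  mean(Y) = (6 + 6 + 7 + 8 + 5) / 5 = 32/5 = 6.4

Step 2 — sample variances and covariances s[i,j] = (1/(n-1)) · Σ_k (x_{k,i} - mean_i) · (x_{k,j} - mean_j), with n-1 = 4:
  s[X,X] = ((-0.4)·(-0.4) + (-0.4)·(-0.4) + (2.6)·(2.6) + (-1.4)·(-1.4) + (-0.4)·(-0.4)) / 4 = 9.2/4 = 2.3
  s[X,Y] = ((-0.4)·(-0.4) + (-0.4)·(-0.4) + (2.6)·(0.6) + (-1.4)·(1.6) + (-0.4)·(-1.4)) / 4 = 0.2/4 = 0.05
  s[Y,Y] = ((-0.4)·(-0.4) + (-0.4)·(-0.4) + (0.6)·(0.6) + (1.6)·(1.6) + (-1.4)·(-1.4)) / 4 = 5.2/4 = 1.3
  Sample standard deviations s_i = √(s[i,i]):
  s(X) = √(2.3) = 1.5166
  s(Y) = √(1.3) = 1.1402

Step 3 — r_{ij} = s_{ij} / (s_i · s_j):
  r[X,X] = 1 (diagonal).
  r[X,Y] = 0.05 / (1.5166 · 1.1402) = 0.05 / 1.7292 = 0.0289
  r[Y,Y] = 1 (diagonal).

R is symmetric with unit diagonal. Assembling:

R = [[1, 0.0289],
 [0.0289, 1]]


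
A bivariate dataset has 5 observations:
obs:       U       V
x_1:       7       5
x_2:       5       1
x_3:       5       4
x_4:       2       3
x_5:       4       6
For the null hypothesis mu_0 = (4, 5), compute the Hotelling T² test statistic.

Step 1 — sample mean vector:
  mean(U) = (7 + 5 + 5 + 2 + 4) / 5 = 23/5 = 4.6
  mean(V) = (5 + 1 + 4 + 3 + 6) / 5 = 19/5 = 3.8
  x̄ = (4.6, 3.8),  deviation x̄ - mu_0 = (4.6, 3.8) - (4, 5) = (0.6, -1.2).

Step 2 — sample covariance matrix, S[i,j] = (1/(n-1)) · Σ_k (x_{k,i} - mean_i) · (x_{k,j} - mean_j), divisor n-1 = 4:
  S[U,U] = ((2.4)·(2.4) + (0.4)·(0.4) + (0.4)·(0.4) + (-2.6)·(-2.6) + (-0.6)·(-0.6)) / 4 = 13.2/4 = 3.3
  S[U,V] = ((2.4)·(1.2) + (0.4)·(-2.8) + (0.4)·(0.2) + (-2.6)·(-0.8) + (-0.6)·(2.2)) / 4 = 2.6/4 = 0.65
  S[V,V] = ((1.2)·(1.2) + (-2.8)·(-2.8) + (0.2)·(0.2) + (-0.8)·(-0.8) + (2.2)·(2.2)) / 4 = 14.8/4 = 3.7
  S = [[3.3, 0.65],
 [0.65, 3.7]].

Step 3 — invert S. det(S) = 3.3·3.7 - (0.65)² = 11.7875.
  S^{-1} = (1/det) · [[d, -b], [-b, a]] = [[0.3139, -0.0551],
 [-0.0551, 0.28]].

Step 4 — quadratic form (x̄ - mu_0)^T · S^{-1} · (x̄ - mu_0):
  S^{-1} · (x̄ - mu_0) = (0.2545, -0.369),
  (x̄ - mu_0)^T · [...] = (0.6)·(0.2545) + (-1.2)·(-0.369) = 0.5955.

Step 5 — scale by n: T² = 5 · 0.5955 = 2.9777.

T² ≈ 2.9777


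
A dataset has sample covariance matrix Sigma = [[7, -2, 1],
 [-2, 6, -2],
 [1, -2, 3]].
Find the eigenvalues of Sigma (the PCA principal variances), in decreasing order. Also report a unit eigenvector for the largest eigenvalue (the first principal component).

Step 1 — characteristic polynomial p(λ) = det(λI - Sigma) = λ³ - tr·λ² + c_1·λ - det, where tr = trace, c_1 = sum of the principal 2×2 minors, det = det(Sigma):
  tr = 7 + 6 + 3 = 16,
  c_1 = (7·6 - (-2)²) + (7·3 - (1)²) + (6·3 - (-2)²) = 38 + 20 + 14 = 72,
  det = 7·(6·3 - (-2)²) - (-2)·((-2)·3 - (-2)·(1)) + (1)·((-2)·(-2) - 6·(1)) = 7·(14) - (-2)·(-4) + (1)·(-2) = 88.
  So p(λ) = λ³ - 16λ² + 72λ - 88.
Step 2 — look for an integer root (rational root theorem: any rational root is an integer divisor of 88). Testing λ = 2:
  p(2) = 8 - 64 + 144 - 88 = 0  ✓
  Dividing out (λ - 2): p(λ) = (λ - 2)(λ² - 14λ + 44).
Step 3 — remaining eigenvalues from the quadratic λ² - 14λ + 44 = 0:
  Δ = 14² - 4·44 = 196 - 176 = 20,  λ = (14 ± √20)/2 = (14 ± 4.4721)/2 ≈ 9.2361 or 4.7639.
  Sorted: λ_1 = 9.2361,  λ_2 = 4.7639,  λ_3 = 2  (check: sum = 16 = tr ✓).

Step 4 — unit eigenvector for λ_1 ≈ 9.2361: v spans the null space of (Sigma - λ_1 I), whose rows are
  r_1 = (-2.2361, -2, 1),  r_2 = (-2, -3.2361, -2),  r_3 = (1, -2, -6.2361).
  v is orthogonal to every row, so take v ∝ r_1 × r_2 = ((-2)·(-2) - (1)·(-3.2361), (1)·(-2) - (-2.2361)·(-2), (-2.2361)·(-3.2361) - (-2)·(-2)) ≈ (7.2361, -6.4721, 3.2361).
  Let u = (7.2361, -6.4721, 3.2361).
  ||u|| = √((7.2361)² + (-6.4721)² + (3.2361)²) = √(104.7214) ≈ 10.2333,  v_1 = u/||u|| ≈ (0.7071, -0.6325, 0.3162) (||v_1|| = 1).

λ_1 = 9.2361,  λ_2 = 4.7639,  λ_3 = 2;  v_1 ≈ (0.7071, -0.6325, 0.3162)


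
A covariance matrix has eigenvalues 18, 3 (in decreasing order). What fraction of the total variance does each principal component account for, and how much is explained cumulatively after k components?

Step 1 — total variance = trace(Sigma) = Σ λ_i = 18 + 3 = 21.

Step 2 — fraction explained by component i = λ_i / Σ λ:
  PC1: 18/21 = 0.8571
  PC2: 3/21 = 0.1429

Step 3 — cumulative fraction after k components = (λ_1 + ... + λ_k) / Σ λ:
  k = 1: 18/21 = 0.8571
  k = 2: (18 + 3)/21 = 21/21 = 1

Summary (fraction, with percent):

explained: PC1 0.8571 (85.71%), PC2 0.1429 (14.29%);  cumulative: 0.8571, 1


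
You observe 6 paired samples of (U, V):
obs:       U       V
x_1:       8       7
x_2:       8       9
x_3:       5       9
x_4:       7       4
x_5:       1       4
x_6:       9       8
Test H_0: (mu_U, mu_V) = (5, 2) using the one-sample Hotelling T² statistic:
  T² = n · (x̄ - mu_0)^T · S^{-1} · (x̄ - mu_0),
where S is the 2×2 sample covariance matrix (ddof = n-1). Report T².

Step 1 — sample mean vector:
  mean(U) = (8 + 8 + 5 + 7 + 1 + 9) / 6 = 38/6 = 6.3333
  mean(V) = (7 + 9 + 9 + 4 + 4 + 8) / 6 = 41/6 = 6.8333
  x̄ = (6.3333, 6.8333),  deviation x̄ - mu_0 = (6.3333, 6.8333) - (5, 2) = (1.3333, 4.8333).

Step 2 — sample covariance matrix, S[i,j] = (1/(n-1)) · Σ_k (x_{k,i} - mean_i) · (x_{k,j} - mean_j), divisor n-1 = 5:
  S[U,U] = ((1.6667)·(1.6667) + (1.6667)·(1.6667) + (-1.3333)·(-1.3333) + (0.6667)·(0.6667) + (-5.3333)·(-5.3333) + (2.6667)·(2.6667)) / 5 = 43.3333/5 = 8.6667
  S[U,V] = ((1.6667)·(0.1667) + (1.6667)·(2.1667) + (-1.3333)·(2.1667) + (0.6667)·(-2.8333) + (-5.3333)·(-2.8333) + (2.6667)·(1.1667)) / 5 = 17.3333/5 = 3.4667
  S[V,V] = ((0.1667)·(0.1667) + (2.1667)·(2.1667) + (2.1667)·(2.1667) + (-2.8333)·(-2.8333) + (-2.8333)·(-2.8333) + (1.1667)·(1.1667)) / 5 = 26.8333/5 = 5.3667
  S = [[8.6667, 3.4667],
 [3.4667, 5.3667]].

Step 3 — invert S. det(S) = 8.6667·5.3667 - (3.4667)² = 34.4933.
  S^{-1} = (1/det) · [[d, -b], [-b, a]] = [[0.1556, -0.1005],
 [-0.1005, 0.2513]].

Step 4 — quadratic form (x̄ - mu_0)^T · S^{-1} · (x̄ - mu_0):
  S^{-1} · (x̄ - mu_0) = (-0.2783, 1.0804),
  (x̄ - mu_0)^T · [...] = (1.3333)·(-0.2783) + (4.8333)·(1.0804) = 4.8509.

Step 5 — scale by n: T² = 6 · 4.8509 = 29.1051.

T² ≈ 29.1051


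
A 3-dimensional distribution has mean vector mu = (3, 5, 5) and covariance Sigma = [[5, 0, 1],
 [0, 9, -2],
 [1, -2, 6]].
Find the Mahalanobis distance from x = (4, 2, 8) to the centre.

Step 1 — centre the observation: (x - mu) = (1, -3, 3).

Step 2 — invert Sigma (cofactor / det for 3×3, or solve directly):
  Sigma^{-1} = [[0.2075, -0.0083, -0.0373],
 [-0.0083, 0.1203, 0.0415],
 [-0.0373, 0.0415, 0.1867]].

Step 3 — form the quadratic (x - mu)^T · Sigma^{-1} · (x - mu):
  Sigma^{-1} · (x - mu) = (0.1203, -0.2448, 0.3983).
  (x - mu)^T · [Sigma^{-1} · (x - mu)] = (1)·(0.1203) + (-3)·(-0.2448) + (3)·(0.3983) = 2.0498.

Step 4 — take square root: d = √(2.0498) ≈ 1.4317.

d(x, mu) = √(2.0498) ≈ 1.4317


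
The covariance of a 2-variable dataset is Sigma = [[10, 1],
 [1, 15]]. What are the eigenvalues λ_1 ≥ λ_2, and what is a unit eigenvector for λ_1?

Step 1 — characteristic polynomial of 2×2 Sigma:
  det(Sigma - λI) = λ² - trace · λ + det = 0.
  trace = 10 + 15 = 25, det = 10·15 - (1)² = 149.
Step 2 — discriminant:
  Δ = trace² - 4·det = 625 - 596 = 29.
Step 3 — eigenvalues:
  λ = (trace ± √Δ)/2 = (25 ± 5.3852)/2,
  λ_1 = 15.1926,  λ_2 = 9.8074.

Step 4 — unit eigenvector for λ_1: solve (Sigma - λ_1 I)v = 0. First row:
  (10 - 15.1926)·v_x + (1)·v_y = 0, i.e. (-5.1926)·v_x + (1)·v_y = 0,
  so v ∝ (b, λ_1 - a) = (1, 5.1926) = u.
  ||u|| = √((1)² + (5.1926)²) = √(27.9629) ≈ 5.288,
  v_1 = u/||u|| ≈ (0.1891, 0.982) (||v_1|| = 1).

λ_1 = 15.1926,  λ_2 = 9.8074;  v_1 ≈ (0.1891, 0.982)


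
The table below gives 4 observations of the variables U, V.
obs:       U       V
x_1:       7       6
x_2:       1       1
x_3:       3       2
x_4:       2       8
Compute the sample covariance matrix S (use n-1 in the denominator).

Step 1 — column means:
  mean(U) = (7 + 1 + 3 + 2) / 4 = 13/4 = 3.25
  mean(V) = (6 + 1 + 2 + 8) / 4 = 17/4 = 4.25

Step 2 — sample covariance S[i,j] = (1/(n-1)) · Σ_k (x_{k,i} - mean_i) · (x_{k,j} - mean_j), with n-1 = 3.
  S[U,U] = ((3.75)·(3.75) + (-2.25)·(-2.25) + (-0.25)·(-0.25) + (-1.25)·(-1.25)) / 3 = 20.75/3 = 6.9167
  S[U,V] = ((3.75)·(1.75) + (-2.25)·(-3.25) + (-0.25)·(-2.25) + (-1.25)·(3.75)) / 3 = 9.75/3 = 3.25
  S[V,V] = ((1.75)·(1.75) + (-3.25)·(-3.25) + (-2.25)·(-2.25) + (3.75)·(3.75)) / 3 = 32.75/3 = 10.9167

S is symmetric (S[j,i] = S[i,j]). Assembling:

S = [[6.9167, 3.25],
 [3.25, 10.9167]]


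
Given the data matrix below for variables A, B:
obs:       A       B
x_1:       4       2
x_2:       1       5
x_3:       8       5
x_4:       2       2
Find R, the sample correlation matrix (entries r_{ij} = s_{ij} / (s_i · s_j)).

Step 1 — column means:
  mean(A) = (4 + 1 + 8 + 2) / 4 = 15/4 = 3.75
  mean(B) = (2 + 5 + 5 + 2) / 4 = 14/4 = 3.5

Step 2 — sample variances and covariances s[i,j] = (1/(n-1)) · Σ_k (x_{k,i} - mean_i) · (x_{k,j} - mean_j), with n-1 = 3:
  s[A,A] = ((0.25)·(0.25) + (-2.75)·(-2.75) + (4.25)·(4.25) + (-1.75)·(-1.75)) / 3 = 28.75/3 = 9.5833
  s[A,B] = ((0.25)·(-1.5) + (-2.75)·(1.5) + (4.25)·(1.5) + (-1.75)·(-1.5)) / 3 = 4.5/3 = 1.5
  s[B,B] = ((-1.5)·(-1.5) + (1.5)·(1.5) + (1.5)·(1.5) + (-1.5)·(-1.5)) / 3 = 9/3 = 3
  Sample standard deviations s_i = √(s[i,i]):
  s(A) = √(9.5833) = 3.0957
  s(B) = √(3) = 1.7321

Step 3 — r_{ij} = s_{ij} / (s_i · s_j):
  r[A,A] = 1 (diagonal).
  r[A,B] = 1.5 / (3.0957 · 1.7321) = 1.5 / 5.3619 = 0.2798
  r[B,B] = 1 (diagonal).

R is symmetric with unit diagonal. Assembling:

R = [[1, 0.2798],
 [0.2798, 1]]


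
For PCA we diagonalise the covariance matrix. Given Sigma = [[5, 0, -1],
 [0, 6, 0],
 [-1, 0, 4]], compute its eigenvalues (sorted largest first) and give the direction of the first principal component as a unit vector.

Step 1 — characteristic polynomial p(λ) = det(λI - Sigma) = λ³ - tr·λ² + c_1·λ - det, where tr = trace, c_1 = sum of the principal 2×2 minors, det = det(Sigma):
  tr = 5 + 6 + 4 = 15,
  c_1 = (5·6 - (0)²) + (5·4 - (-1)²) + (6·4 - (0)²) = 30 + 19 + 24 = 73,
  det = 5·(6·4 - (0)²) - (0)·((0)·4 - (0)·(-1)) + (-1)·((0)·(0) - 6·(-1)) = 5·(24) - (0)·(0) + (-1)·(6) = 114.
  So p(λ) = λ³ - 15λ² + 73λ - 114.
Step 2 — look for an integer root (rational root theorem: any rational root is an integer divisor of 114). Testing λ = 6:
  p(6) = 216 - 540 + 438 - 114 = 0  ✓
  Dividing out (λ - 6): p(λ) = (λ - 6)(λ² - 9λ + 19).
Step 3 — remaining eigenvalues from the quadratic λ² - 9λ + 19 = 0:
  Δ = 9² - 4·19 = 81 - 76 = 5,  λ = (9 ± √5)/2 = (9 ± 2.2361)/2 ≈ 5.618 or 3.382.
  Sorted: λ_1 = 6,  λ_2 = 5.618,  λ_3 = 3.382  (check: sum = 15 = tr ✓).

Step 4 — unit eigenvector for λ_1 = 6: v spans the null space of (Sigma - λ_1 I), whose rows are
  r_1 = (-1, 0, -1),  r_2 = (0, 0, 0),  r_3 = (-1, 0, -2).
  v is orthogonal to every row, so take v ∝ r_1 × r_3 = ((0)·(-2) - (-1)·(0), (-1)·(-1) - (-1)·(-2), (-1)·(0) - (0)·(-1)) = (0, -1, 0).
  Rescale (multiply by -1 so the first nonzero entry is positive): u = (0, 1, 0).
  ||u|| = √((0)² + (1)² + (0)²) = √(1) = 1,  v_1 = u/||u|| ≈ (0, 1, 0) (||v_1|| = 1).

λ_1 = 6,  λ_2 = 5.618,  λ_3 = 3.382;  v_1 ≈ (0, 1, 0)


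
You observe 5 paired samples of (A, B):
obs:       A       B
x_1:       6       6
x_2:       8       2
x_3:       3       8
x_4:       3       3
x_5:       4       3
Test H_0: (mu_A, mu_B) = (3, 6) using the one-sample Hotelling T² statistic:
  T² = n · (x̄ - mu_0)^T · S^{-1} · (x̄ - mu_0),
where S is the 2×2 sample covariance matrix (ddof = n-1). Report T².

Step 1 — sample mean vector:
  mean(A) = (6 + 8 + 3 + 3 + 4) / 5 = 24/5 = 4.8
  mean(B) = (6 + 2 + 8 + 3 + 3) / 5 = 22/5 = 4.4
  x̄ = (4.8, 4.4),  deviation x̄ - mu_0 = (4.8, 4.4) - (3, 6) = (1.8, -1.6).

Step 2 — sample covariance matrix, S[i,j] = (1/(n-1)) · Σ_k (x_{k,i} - mean_i) · (x_{k,j} - mean_j), divisor n-1 = 4:
  S[A,A] = ((1.2)·(1.2) + (3.2)·(3.2) + (-1.8)·(-1.8) + (-1.8)·(-1.8) + (-0.8)·(-0.8)) / 4 = 18.8/4 = 4.7
  S[A,B] = ((1.2)·(1.6) + (3.2)·(-2.4) + (-1.8)·(3.6) + (-1.8)·(-1.4) + (-0.8)·(-1.4)) / 4 = -8.6/4 = -2.15
  S[B,B] = ((1.6)·(1.6) + (-2.4)·(-2.4) + (3.6)·(3.6) + (-1.4)·(-1.4) + (-1.4)·(-1.4)) / 4 = 25.2/4 = 6.3
  S = [[4.7, -2.15],
 [-2.15, 6.3]].

Step 3 — invert S. det(S) = 4.7·6.3 - (-2.15)² = 24.9875.
  S^{-1} = (1/det) · [[d, -b], [-b, a]] = [[0.2521, 0.086],
 [0.086, 0.1881]].

Step 4 — quadratic form (x̄ - mu_0)^T · S^{-1} · (x̄ - mu_0):
  S^{-1} · (x̄ - mu_0) = (0.3162, -0.1461),
  (x̄ - mu_0)^T · [...] = (1.8)·(0.3162) + (-1.6)·(-0.1461) = 0.8028.

Step 5 — scale by n: T² = 5 · 0.8028 = 4.014.

T² ≈ 4.014


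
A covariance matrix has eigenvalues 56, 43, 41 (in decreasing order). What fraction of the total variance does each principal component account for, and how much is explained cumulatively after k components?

Step 1 — total variance = trace(Sigma) = Σ λ_i = 56 + 43 + 41 = 140.

Step 2 — fraction explained by component i = λ_i / Σ λ:
  PC1: 56/140 = 0.4
  PC2: 43/140 = 0.3071
  PC3: 41/140 = 0.2929

Step 3 — cumulative fraction after k components = (λ_1 + ... + λ_k) / Σ λ:
  k = 1: 56/140 = 0.4
  k = 2: (56 + 43)/140 = 99/140 = 0.7071
  k = 3: (56 + 43 + 41)/140 = 140/140 = 1

Summary (fraction, with percent):

explained: PC1 0.4 (40%), PC2 0.3071 (30.71%), PC3 0.2929 (29.29%);  cumulative: 0.4, 0.7071, 1


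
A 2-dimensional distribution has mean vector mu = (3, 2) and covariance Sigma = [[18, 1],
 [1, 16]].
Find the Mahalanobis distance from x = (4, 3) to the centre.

Step 1 — centre the observation: (x - mu) = (1, 1).

Step 2 — invert Sigma. det(Sigma) = 18·16 - (1)² = 287.
  Sigma^{-1} = (1/det) · [[d, -b], [-b, a]] = [[0.0557, -0.0035],
 [-0.0035, 0.0627]].

Step 3 — form the quadratic (x - mu)^T · Sigma^{-1} · (x - mu):
  Sigma^{-1} · (x - mu) = (0.0523, 0.0592).
  (x - mu)^T · [Sigma^{-1} · (x - mu)] = (1)·(0.0523) + (1)·(0.0592) = 0.1115.

Step 4 — take square root: d = √(0.1115) ≈ 0.3339.

d(x, mu) = √(0.1115) ≈ 0.3339


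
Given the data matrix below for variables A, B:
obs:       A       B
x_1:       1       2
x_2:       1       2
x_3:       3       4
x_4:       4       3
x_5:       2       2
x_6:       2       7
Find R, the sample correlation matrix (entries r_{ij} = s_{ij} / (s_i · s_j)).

Step 1 — column means:
  mean(A) = (1 + 1 + 3 + 4 + 2 + 2) / 6 = 13/6 = 2.1667
  mean(B) = (2 + 2 + 4 + 3 + 2 + 7) / 6 = 20/6 = 3.3333

Step 2 — sample variances and covariances s[i,j] = (1/(n-1)) · Σ_k (x_{k,i} - mean_i) · (x_{k,j} - mean_j), with n-1 = 5:
  s[A,A] = ((-1.1667)·(-1.1667) + (-1.1667)·(-1.1667) + (0.8333)·(0.8333) + (1.8333)·(1.8333) + (-0.1667)·(-0.1667) + (-0.1667)·(-0.1667)) / 5 = 6.8333/5 = 1.3667
  s[A,B] = ((-1.1667)·(-1.3333) + (-1.1667)·(-1.3333) + (0.8333)·(0.6667) + (1.8333)·(-0.3333) + (-0.1667)·(-1.3333) + (-0.1667)·(3.6667)) / 5 = 2.6667/5 = 0.5333
  s[B,B] = ((-1.3333)·(-1.3333) + (-1.3333)·(-1.3333) + (0.6667)·(0.6667) + (-0.3333)·(-0.3333) + (-1.3333)·(-1.3333) + (3.6667)·(3.6667)) / 5 = 19.3333/5 = 3.8667
  Sample standard deviations s_i = √(s[i,i]):
  s(A) = √(1.3667) = 1.169
  s(B) = √(3.8667) = 1.9664

Step 3 — r_{ij} = s_{ij} / (s_i · s_j):
  r[A,A] = 1 (diagonal).
  r[A,B] = 0.5333 / (1.169 · 1.9664) = 0.5333 / 2.2988 = 0.232
  r[B,B] = 1 (diagonal).

R is symmetric with unit diagonal. Assembling:

R = [[1, 0.232],
 [0.232, 1]]


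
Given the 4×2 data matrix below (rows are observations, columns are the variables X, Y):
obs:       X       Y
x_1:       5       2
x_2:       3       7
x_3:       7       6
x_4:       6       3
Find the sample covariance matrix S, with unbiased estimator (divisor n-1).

Step 1 — column means:
  mean(X) = (5 + 3 + 7 + 6) / 4 = 21/4 = 5.25
  mean(Y) = (2 + 7 + 6 + 3) / 4 = 18/4 = 4.5

Step 2 — sample covariance S[i,j] = (1/(n-1)) · Σ_k (x_{k,i} - mean_i) · (x_{k,j} - mean_j), with n-1 = 3.
  S[X,X] = ((-0.25)·(-0.25) + (-2.25)·(-2.25) + (1.75)·(1.75) + (0.75)·(0.75)) / 3 = 8.75/3 = 2.9167
  S[X,Y] = ((-0.25)·(-2.5) + (-2.25)·(2.5) + (1.75)·(1.5) + (0.75)·(-1.5)) / 3 = -3.5/3 = -1.1667
  S[Y,Y] = ((-2.5)·(-2.5) + (2.5)·(2.5) + (1.5)·(1.5) + (-1.5)·(-1.5)) / 3 = 17/3 = 5.6667

S is symmetric (S[j,i] = S[i,j]). Assembling:

S = [[2.9167, -1.1667],
 [-1.1667, 5.6667]]


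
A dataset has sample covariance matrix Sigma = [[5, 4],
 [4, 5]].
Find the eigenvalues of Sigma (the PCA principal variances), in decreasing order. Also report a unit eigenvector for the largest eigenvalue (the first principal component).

Step 1 — characteristic polynomial of 2×2 Sigma:
  det(Sigma - λI) = λ² - trace · λ + det = 0.
  trace = 5 + 5 = 10, det = 5·5 - (4)² = 9.
Step 2 — discriminant:
  Δ = trace² - 4·det = 100 - 36 = 64.
Step 3 — eigenvalues:
  λ = (trace ± √Δ)/2 = (10 ± 8)/2,
  λ_1 = 9,  λ_2 = 1.

Step 4 — unit eigenvector for λ_1: solve (Sigma - λ_1 I)v = 0. First row:
  (5 - 9)·v_x + (4)·v_y = 0, i.e. (-4)·v_x + (4)·v_y = 0,
  so v ∝ (b, λ_1 - a) = (4, 4) = u.
  ||u|| = √((4)² + (4)²) = √(32) ≈ 5.6569,
  v_1 = u/||u|| ≈ (0.7071, 0.7071) (||v_1|| = 1).

λ_1 = 9,  λ_2 = 1;  v_1 ≈ (0.7071, 0.7071)


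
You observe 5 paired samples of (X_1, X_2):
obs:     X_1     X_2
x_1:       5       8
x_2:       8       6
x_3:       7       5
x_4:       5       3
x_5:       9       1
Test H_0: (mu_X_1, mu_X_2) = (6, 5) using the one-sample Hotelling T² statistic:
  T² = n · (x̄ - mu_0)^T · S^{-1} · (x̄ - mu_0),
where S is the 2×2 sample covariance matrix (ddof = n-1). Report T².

Step 1 — sample mean vector:
  mean(X_1) = (5 + 8 + 7 + 5 + 9) / 5 = 34/5 = 6.8
  mean(X_2) = (8 + 6 + 5 + 3 + 1) / 5 = 23/5 = 4.6
  x̄ = (6.8, 4.6),  deviation x̄ - mu_0 = (6.8, 4.6) - (6, 5) = (0.8, -0.4).

Step 2 — sample covariance matrix, S[i,j] = (1/(n-1)) · Σ_k (x_{k,i} - mean_i) · (x_{k,j} - mean_j), divisor n-1 = 4:
  S[X_1,X_1] = ((-1.8)·(-1.8) + (1.2)·(1.2) + (0.2)·(0.2) + (-1.8)·(-1.8) + (2.2)·(2.2)) / 4 = 12.8/4 = 3.2
  S[X_1,X_2] = ((-1.8)·(3.4) + (1.2)·(1.4) + (0.2)·(0.4) + (-1.8)·(-1.6) + (2.2)·(-3.6)) / 4 = -9.4/4 = -2.35
  S[X_2,X_2] = ((3.4)·(3.4) + (1.4)·(1.4) + (0.4)·(0.4) + (-1.6)·(-1.6) + (-3.6)·(-3.6)) / 4 = 29.2/4 = 7.3
  S = [[3.2, -2.35],
 [-2.35, 7.3]].

Step 3 — invert S. det(S) = 3.2·7.3 - (-2.35)² = 17.8375.
  S^{-1} = (1/det) · [[d, -b], [-b, a]] = [[0.4093, 0.1317],
 [0.1317, 0.1794]].

Step 4 — quadratic form (x̄ - mu_0)^T · S^{-1} · (x̄ - mu_0):
  S^{-1} · (x̄ - mu_0) = (0.2747, 0.0336),
  (x̄ - mu_0)^T · [...] = (0.8)·(0.2747) + (-0.4)·(0.0336) = 0.2063.

Step 5 — scale by n: T² = 5 · 0.2063 = 1.0315.

T² ≈ 1.0315


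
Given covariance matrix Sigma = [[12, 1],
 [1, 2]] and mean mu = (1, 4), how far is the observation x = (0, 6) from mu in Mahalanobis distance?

Step 1 — centre the observation: (x - mu) = (-1, 2).

Step 2 — invert Sigma. det(Sigma) = 12·2 - (1)² = 23.
  Sigma^{-1} = (1/det) · [[d, -b], [-b, a]] = [[0.087, -0.0435],
 [-0.0435, 0.5217]].

Step 3 — form the quadratic (x - mu)^T · Sigma^{-1} · (x - mu):
  Sigma^{-1} · (x - mu) = (-0.1739, 1.087).
  (x - mu)^T · [Sigma^{-1} · (x - mu)] = (-1)·(-0.1739) + (2)·(1.087) = 2.3478.

Step 4 — take square root: d = √(2.3478) ≈ 1.5323.

d(x, mu) = √(2.3478) ≈ 1.5323


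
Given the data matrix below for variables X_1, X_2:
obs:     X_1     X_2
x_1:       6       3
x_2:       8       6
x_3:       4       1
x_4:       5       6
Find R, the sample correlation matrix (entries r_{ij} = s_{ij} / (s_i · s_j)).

Step 1 — column means:
  mean(X_1) = (6 + 8 + 4 + 5) / 4 = 23/4 = 5.75
  mean(X_2) = (3 + 6 + 1 + 6) / 4 = 16/4 = 4

Step 2 — sample variances and covariances s[i,j] = (1/(n-1)) · Σ_k (x_{k,i} - mean_i) · (x_{k,j} - mean_j), with n-1 = 3:
  s[X_1,X_1] = ((0.25)·(0.25) + (2.25)·(2.25) + (-1.75)·(-1.75) + (-0.75)·(-0.75)) / 3 = 8.75/3 = 2.9167
  s[X_1,X_2] = ((0.25)·(-1) + (2.25)·(2) + (-1.75)·(-3) + (-0.75)·(2)) / 3 = 8/3 = 2.6667
  s[X_2,X_2] = ((-1)·(-1) + (2)·(2) + (-3)·(-3) + (2)·(2)) / 3 = 18/3 = 6
  Sample standard deviations s_i = √(s[i,i]):
  s(X_1) = √(2.9167) = 1.7078
  s(X_2) = √(6) = 2.4495

Step 3 — r_{ij} = s_{ij} / (s_i · s_j):
  r[X_1,X_1] = 1 (diagonal).
  r[X_1,X_2] = 2.6667 / (1.7078 · 2.4495) = 2.6667 / 4.1833 = 0.6375
  r[X_2,X_2] = 1 (diagonal).

R is symmetric with unit diagonal. Assembling:

R = [[1, 0.6375],
 [0.6375, 1]]
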